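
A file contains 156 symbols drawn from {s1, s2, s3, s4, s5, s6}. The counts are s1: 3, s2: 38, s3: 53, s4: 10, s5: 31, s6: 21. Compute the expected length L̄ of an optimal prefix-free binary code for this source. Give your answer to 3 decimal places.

2.301 bits/symbol

Probabilities are the counts divided by 156.
Repeatedly combine the two least-probable nodes; the expected code length is the sum of the merged weights.
merge 1/52 + 5/78 → 1/12
merge 1/12 + 7/52 → 17/78
merge 31/156 + 17/78 → 5/12
merge 19/78 + 53/156 → 7/12
merge 5/12 + 7/12 → 1
L = 1/12 + 17/78 + 5/12 + 7/12 + 1 = 359/156 ≈ 2.301 bits/symbol.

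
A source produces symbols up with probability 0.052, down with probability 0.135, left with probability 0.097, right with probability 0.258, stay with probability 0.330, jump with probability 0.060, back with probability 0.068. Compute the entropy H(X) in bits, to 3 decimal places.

H = −Σ pᵢ log₂ pᵢ.
−0.052·log₂(0.052) = 0.2218
−0.135·log₂(0.135) = 0.3900
−0.097·log₂(0.097) = 0.3265
−0.258·log₂(0.258) = 0.5043
−0.330·log₂(0.330) = 0.5278
−0.060·log₂(0.060) = 0.2435
−0.068·log₂(0.068) = 0.2637
Sum ≈ 2.4777 → 2.478 bits.

2.478 bits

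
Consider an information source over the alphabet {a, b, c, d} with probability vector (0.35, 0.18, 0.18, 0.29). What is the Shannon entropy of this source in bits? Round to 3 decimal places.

H = −Σ pᵢ log₂ pᵢ.
−0.35·log₂(0.35) = 0.5301
−0.18·log₂(0.18) = 0.4453
−0.18·log₂(0.18) = 0.4453
−0.29·log₂(0.29) = 0.5179
Sum ≈ 1.9386 → 1.939 bits.

1.939 bits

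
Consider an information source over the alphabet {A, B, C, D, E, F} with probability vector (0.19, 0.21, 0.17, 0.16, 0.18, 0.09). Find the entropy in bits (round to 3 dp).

H = −Σ pᵢ log₂ pᵢ.
−0.19·log₂(0.19) = 0.4552
−0.21·log₂(0.21) = 0.4728
−0.17·log₂(0.17) = 0.4346
−0.16·log₂(0.16) = 0.4230
−0.18·log₂(0.18) = 0.4453
−0.09·log₂(0.09) = 0.3127
Sum ≈ 2.5436 → 2.544 bits.

2.544 bits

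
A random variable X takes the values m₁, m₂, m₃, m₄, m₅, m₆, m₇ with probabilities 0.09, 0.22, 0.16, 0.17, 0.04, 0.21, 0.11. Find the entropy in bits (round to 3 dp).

2.660 bits

H = −Σ pᵢ log₂ pᵢ.
−0.09·log₂(0.09) = 0.3127
−0.22·log₂(0.22) = 0.4806
−0.16·log₂(0.16) = 0.4230
−0.17·log₂(0.17) = 0.4346
−0.04·log₂(0.04) = 0.1858
−0.21·log₂(0.21) = 0.4728
−0.11·log₂(0.11) = 0.3503
Sum ≈ 2.6597 → 2.660 bits.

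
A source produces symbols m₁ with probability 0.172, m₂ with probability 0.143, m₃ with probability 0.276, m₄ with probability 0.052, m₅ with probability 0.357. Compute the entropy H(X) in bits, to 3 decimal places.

H = −Σ pᵢ log₂ pᵢ.
−0.172·log₂(0.172) = 0.4368
−0.143·log₂(0.143) = 0.4012
−0.276·log₂(0.276) = 0.5126
−0.052·log₂(0.052) = 0.2218
−0.357·log₂(0.357) = 0.5305
Sum ≈ 2.1029 → 2.103 bits.

2.103 bits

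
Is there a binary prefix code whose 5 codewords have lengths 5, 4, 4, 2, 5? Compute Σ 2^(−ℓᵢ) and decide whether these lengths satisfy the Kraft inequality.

0.4375; yes

With common denominator 2^5 = 32: Σ 2^(−ℓᵢ) = 1/32 + 2/32 + 2/32 + 8/32 + 1/32 = 14/32 = 0.4375.
Kraft's inequality requires Σ ≤ 1; here Σ = 0.4375 ≤ 1, so such a prefix code exists.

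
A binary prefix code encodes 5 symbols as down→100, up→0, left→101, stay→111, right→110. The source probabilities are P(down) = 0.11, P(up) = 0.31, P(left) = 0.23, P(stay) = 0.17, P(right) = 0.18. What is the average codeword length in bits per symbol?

2.38 bits/symbol

L̄ = Σ pᵢ·ℓᵢ = 0.11·3 + 0.31·1 + 0.23·3 + 0.17·3 + 0.18·3 = 2.38 bits/symbol.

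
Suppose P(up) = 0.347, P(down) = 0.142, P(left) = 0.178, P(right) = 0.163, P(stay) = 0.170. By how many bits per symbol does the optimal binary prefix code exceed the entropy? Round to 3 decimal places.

0.071 bits

Entropy H = −Σ p log₂ p ≈ 2.2341 bits.
Huffman merges: 71/500+163/1000→61/200; 17/100+89/500→87/250; 61/200+347/1000→163/250; 87/250+163/250→1. L = 461/200 ≈ 2.3050.
L − H = 2.3050 − 2.2341 = 0.071 bits.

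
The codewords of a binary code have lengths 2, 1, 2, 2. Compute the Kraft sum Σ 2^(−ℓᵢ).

1.25

With common denominator 2^2 = 4: Σ 2^(−ℓᵢ) = 1/4 + 2/4 + 1/4 + 1/4 = 5/4 = 1.25.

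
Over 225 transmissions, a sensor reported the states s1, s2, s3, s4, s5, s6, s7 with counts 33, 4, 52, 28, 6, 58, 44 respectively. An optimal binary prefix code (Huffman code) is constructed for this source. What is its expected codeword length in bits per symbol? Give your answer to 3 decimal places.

2.529 bits/symbol

Probabilities are the counts divided by 225.
Repeatedly combine the two least-probable nodes; the expected code length is the sum of the merged weights.
merge 4/225 + 2/75 → 2/45
merge 2/45 + 28/225 → 38/225
merge 11/75 + 38/225 → 71/225
merge 44/225 + 52/225 → 32/75
merge 58/225 + 71/225 → 43/75
merge 32/75 + 43/75 → 1
L = 2/45 + 38/225 + 71/225 + 32/75 + 43/75 + 1 = 569/225 ≈ 2.529 bits/symbol.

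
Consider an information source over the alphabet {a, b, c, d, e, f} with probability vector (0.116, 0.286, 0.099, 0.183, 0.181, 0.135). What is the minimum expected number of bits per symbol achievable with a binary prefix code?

Repeatedly combine the two least-probable nodes; the expected code length is the sum of the merged weights.
merge 99/1000 + 29/250 → 43/200
merge 27/200 + 181/1000 → 79/250
merge 183/1000 + 43/200 → 199/500
merge 143/500 + 79/250 → 301/500
merge 199/500 + 301/500 → 1
L = 43/200 + 79/250 + 199/500 + 301/500 + 1 = 2531/1000 = 2.531 bits/symbol.

2.531 bits/symbol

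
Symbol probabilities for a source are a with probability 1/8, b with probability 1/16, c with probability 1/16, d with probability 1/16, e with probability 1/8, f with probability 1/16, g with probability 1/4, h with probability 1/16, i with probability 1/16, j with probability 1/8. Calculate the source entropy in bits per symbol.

Each probability is a power of 1/2, so log₂(1/p) is an integer.
H = Σ p·log₂(1/p) = 1/8·3 + 1/16·4 + 1/16·4 + 1/16·4 + 1/8·3 + 1/16·4 + 1/4·2 + 1/16·4 + 1/16·4 + 1/8·3 = 3.125 bits.

3.125 bits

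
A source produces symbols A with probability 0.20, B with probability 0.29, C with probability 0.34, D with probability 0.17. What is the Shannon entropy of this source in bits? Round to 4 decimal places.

1.9461 bits

H = −Σ pᵢ log₂ pᵢ.
−0.20·log₂(0.20) = 0.4644
−0.29·log₂(0.29) = 0.5179
−0.34·log₂(0.34) = 0.5292
−0.17·log₂(0.17) = 0.4346
Sum ≈ 1.9461 → 1.9461 bits.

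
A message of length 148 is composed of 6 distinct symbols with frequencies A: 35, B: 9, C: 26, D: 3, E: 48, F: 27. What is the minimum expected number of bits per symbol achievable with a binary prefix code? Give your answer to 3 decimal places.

Probabilities are the counts divided by 148.
Repeatedly combine the two least-probable nodes; the expected code length is the sum of the merged weights.
merge 3/148 + 9/148 → 3/37
merge 3/37 + 13/74 → 19/74
merge 27/148 + 35/148 → 31/74
merge 19/74 + 12/37 → 43/74
merge 31/74 + 43/74 → 1
L = 3/37 + 19/74 + 31/74 + 43/74 + 1 = 173/74 ≈ 2.338 bits/symbol.

2.338 bits/symbol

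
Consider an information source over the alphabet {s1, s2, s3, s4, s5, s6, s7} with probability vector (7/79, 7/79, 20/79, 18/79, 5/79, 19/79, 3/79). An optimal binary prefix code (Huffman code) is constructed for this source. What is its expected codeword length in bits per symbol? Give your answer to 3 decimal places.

Repeatedly combine the two least-probable nodes; the expected code length is the sum of the merged weights.
merge 3/79 + 5/79 → 8/79
merge 7/79 + 7/79 → 14/79
merge 8/79 + 14/79 → 22/79
merge 18/79 + 19/79 → 37/79
merge 20/79 + 22/79 → 42/79
merge 37/79 + 42/79 → 1
L = 8/79 + 14/79 + 22/79 + 37/79 + 42/79 + 1 = 202/79 ≈ 2.557 bits/symbol.

2.557 bits/symbol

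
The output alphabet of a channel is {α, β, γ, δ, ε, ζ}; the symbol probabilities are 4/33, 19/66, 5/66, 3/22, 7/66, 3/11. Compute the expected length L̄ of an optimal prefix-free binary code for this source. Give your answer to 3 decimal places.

2.439 bits/symbol

Repeatedly combine the two least-probable nodes; the expected code length is the sum of the merged weights.
merge 5/66 + 7/66 → 2/11
merge 4/33 + 3/22 → 17/66
merge 2/11 + 17/66 → 29/66
merge 3/11 + 19/66 → 37/66
merge 29/66 + 37/66 → 1
L = 2/11 + 17/66 + 29/66 + 37/66 + 1 = 161/66 ≈ 2.439 bits/symbol.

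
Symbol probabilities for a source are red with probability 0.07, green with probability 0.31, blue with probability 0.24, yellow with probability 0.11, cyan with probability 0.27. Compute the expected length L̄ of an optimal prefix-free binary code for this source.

Repeatedly combine the two least-probable nodes; the expected code length is the sum of the merged weights.
merge 7/100 + 11/100 → 9/50
merge 9/50 + 6/25 → 21/50
merge 27/100 + 31/100 → 29/50
merge 21/50 + 29/50 → 1
L = 9/50 + 21/50 + 29/50 + 1 = 109/50 = 2.18 bits/symbol.

2.18 bits/symbol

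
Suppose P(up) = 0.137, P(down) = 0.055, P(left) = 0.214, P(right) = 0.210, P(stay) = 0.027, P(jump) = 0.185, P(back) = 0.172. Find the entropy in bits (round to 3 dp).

2.600 bits

H = −Σ pᵢ log₂ pᵢ.
−0.137·log₂(0.137) = 0.3929
−0.055·log₂(0.055) = 0.2301
−0.214·log₂(0.214) = 0.4760
−0.210·log₂(0.210) = 0.4728
−0.027·log₂(0.027) = 0.1407
−0.185·log₂(0.185) = 0.4504
−0.172·log₂(0.172) = 0.4368
Sum ≈ 2.5997 → 2.600 bits.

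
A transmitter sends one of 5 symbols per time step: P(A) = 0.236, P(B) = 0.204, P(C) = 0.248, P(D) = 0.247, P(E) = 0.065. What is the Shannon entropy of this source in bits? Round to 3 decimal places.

2.213 bits

H = −Σ pᵢ log₂ pᵢ.
−0.236·log₂(0.236) = 0.4916
−0.204·log₂(0.204) = 0.4678
−0.248·log₂(0.248) = 0.4989
−0.247·log₂(0.247) = 0.4983
−0.065·log₂(0.065) = 0.2563
Sum ≈ 2.2130 → 2.213 bits.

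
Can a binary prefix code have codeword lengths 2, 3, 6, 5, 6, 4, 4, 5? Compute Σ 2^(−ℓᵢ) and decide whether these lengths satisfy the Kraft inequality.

With common denominator 2^6 = 64: Σ 2^(−ℓᵢ) = 16/64 + 8/64 + 1/64 + 2/64 + 1/64 + 4/64 + 4/64 + 2/64 = 38/64 = 0.59375.
Kraft's inequality requires Σ ≤ 1; here Σ = 0.59375 ≤ 1, so such a prefix code exists.

0.59375; yes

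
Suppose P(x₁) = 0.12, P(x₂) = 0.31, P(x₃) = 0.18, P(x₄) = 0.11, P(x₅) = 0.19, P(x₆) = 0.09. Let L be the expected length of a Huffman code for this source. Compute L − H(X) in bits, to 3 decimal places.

Entropy H = −Σ p log₂ p ≈ 2.4543 bits.
Huffman merges: 9/100+11/100→1/5; 3/25+9/50→3/10; 19/100+1/5→39/100; 3/10+31/100→61/100; 39/100+61/100→1. L = 5/2 ≈ 2.5000.
L − H = 2.5000 − 2.4543 = 0.046 bits.

0.046 bits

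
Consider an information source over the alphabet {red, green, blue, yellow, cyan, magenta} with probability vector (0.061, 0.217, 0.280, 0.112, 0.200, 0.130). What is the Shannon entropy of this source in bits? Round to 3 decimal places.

H = −Σ pᵢ log₂ pᵢ.
−0.061·log₂(0.061) = 0.2461
−0.217·log₂(0.217) = 0.4783
−0.280·log₂(0.280) = 0.5142
−0.112·log₂(0.112) = 0.3537
−0.200·log₂(0.200) = 0.4644
−0.130·log₂(0.130) = 0.3826
Sum ≈ 2.4395 → 2.439 bits.

2.439 bits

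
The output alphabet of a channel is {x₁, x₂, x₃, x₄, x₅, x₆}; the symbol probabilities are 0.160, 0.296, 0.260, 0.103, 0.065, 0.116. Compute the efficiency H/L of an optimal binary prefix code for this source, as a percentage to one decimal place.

Entropy H = −Σ p log₂ p ≈ 2.4028 bits.
Huffman merges: 13/200+103/1000→21/125; 29/250+4/25→69/250; 21/125+13/50→107/250; 69/250+37/125→143/250; 107/250+143/250→1. L = 611/250 ≈ 2.4440.
Efficiency = H/L = 2.4028/2.4440 = 98.3%.

98.3%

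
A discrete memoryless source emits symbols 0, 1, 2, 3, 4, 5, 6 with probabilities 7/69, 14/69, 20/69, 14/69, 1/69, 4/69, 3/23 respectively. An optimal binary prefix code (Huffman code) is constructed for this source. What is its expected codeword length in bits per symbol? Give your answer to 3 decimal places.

2.551 bits/symbol

Repeatedly combine the two least-probable nodes; the expected code length is the sum of the merged weights.
merge 1/69 + 4/69 → 5/69
merge 5/69 + 7/69 → 4/23
merge 3/23 + 4/23 → 7/23
merge 14/69 + 14/69 → 28/69
merge 20/69 + 7/23 → 41/69
merge 28/69 + 41/69 → 1
L = 5/69 + 4/23 + 7/23 + 28/69 + 41/69 + 1 = 176/69 ≈ 2.551 bits/symbol.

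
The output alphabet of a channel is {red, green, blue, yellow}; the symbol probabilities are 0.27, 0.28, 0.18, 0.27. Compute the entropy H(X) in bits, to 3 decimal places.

1.980 bits

H = −Σ pᵢ log₂ pᵢ.
−0.27·log₂(0.27) = 0.5100
−0.28·log₂(0.28) = 0.5142
−0.18·log₂(0.18) = 0.4453
−0.27·log₂(0.27) = 0.5100
Sum ≈ 1.9796 → 1.980 bits.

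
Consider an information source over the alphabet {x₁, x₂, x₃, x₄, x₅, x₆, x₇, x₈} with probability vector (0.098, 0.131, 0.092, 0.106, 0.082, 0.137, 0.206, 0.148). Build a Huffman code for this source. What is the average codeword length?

Repeatedly combine the two least-probable nodes; the expected code length is the sum of the merged weights.
merge 41/500 + 23/250 → 87/500
merge 49/500 + 53/500 → 51/250
merge 131/1000 + 137/1000 → 67/250
merge 37/250 + 87/500 → 161/500
merge 51/250 + 103/500 → 41/100
merge 67/250 + 161/500 → 59/100
merge 41/100 + 59/100 → 1
L = 87/500 + 51/250 + 67/250 + 161/500 + 41/100 + 59/100 + 1 = 371/125 = 2.968 bits/symbol.

2.968 bits/symbol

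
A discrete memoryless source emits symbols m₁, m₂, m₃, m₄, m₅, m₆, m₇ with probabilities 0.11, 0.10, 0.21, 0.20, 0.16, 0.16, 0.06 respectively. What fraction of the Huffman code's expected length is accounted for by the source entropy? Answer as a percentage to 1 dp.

98.5%

Entropy H = −Σ p log₂ p ≈ 2.7093 bits.
Huffman merges: 3/50+1/10→4/25; 11/100+4/25→27/100; 4/25+4/25→8/25; 1/5+21/100→41/100; 27/100+8/25→59/100; 41/100+59/100→1. L = 11/4 ≈ 2.7500.
Efficiency = H/L = 2.7093/2.7500 = 98.5%.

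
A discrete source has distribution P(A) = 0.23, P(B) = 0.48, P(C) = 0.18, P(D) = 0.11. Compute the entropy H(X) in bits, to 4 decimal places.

1.7915 bits

H = −Σ pᵢ log₂ pᵢ.
−0.23·log₂(0.23) = 0.4877
−0.48·log₂(0.48) = 0.5083
−0.18·log₂(0.18) = 0.4453
−0.11·log₂(0.11) = 0.3503
Sum ≈ 1.7915 → 1.7915 bits.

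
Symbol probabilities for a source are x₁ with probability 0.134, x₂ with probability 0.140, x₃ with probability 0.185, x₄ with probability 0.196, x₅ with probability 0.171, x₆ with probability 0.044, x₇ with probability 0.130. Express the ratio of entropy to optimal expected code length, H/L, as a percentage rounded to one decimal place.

97.2%

Entropy H = −Σ p log₂ p ≈ 2.7135 bits.
Huffman merges: 11/250+13/100→87/500; 67/500+7/50→137/500; 171/1000+87/500→69/200; 37/200+49/250→381/1000; 137/500+69/200→619/1000; 381/1000+619/1000→1. L = 2793/1000 ≈ 2.7930.
Efficiency = H/L = 2.7135/2.7930 = 97.2%.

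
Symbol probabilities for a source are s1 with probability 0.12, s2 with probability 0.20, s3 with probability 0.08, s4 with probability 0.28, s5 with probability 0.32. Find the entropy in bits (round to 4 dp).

2.1632 bits

H = −Σ pᵢ log₂ pᵢ.
−0.12·log₂(0.12) = 0.3671
−0.20·log₂(0.20) = 0.4644
−0.08·log₂(0.08) = 0.2915
−0.28·log₂(0.28) = 0.5142
−0.32·log₂(0.32) = 0.5260
Sum ≈ 2.1632 → 2.1632 bits.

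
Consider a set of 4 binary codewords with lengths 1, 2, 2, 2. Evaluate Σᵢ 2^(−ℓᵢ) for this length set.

1.25

With common denominator 2^2 = 4: Σ 2^(−ℓᵢ) = 2/4 + 1/4 + 1/4 + 1/4 = 5/4 = 1.25.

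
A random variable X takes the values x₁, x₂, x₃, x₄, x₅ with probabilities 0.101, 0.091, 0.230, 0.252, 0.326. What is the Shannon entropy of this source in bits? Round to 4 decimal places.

2.1647 bits

H = −Σ pᵢ log₂ pᵢ.
−0.101·log₂(0.101) = 0.3341
−0.091·log₂(0.091) = 0.3147
−0.230·log₂(0.230) = 0.4877
−0.252·log₂(0.252) = 0.5011
−0.326·log₂(0.326) = 0.5272
Sum ≈ 2.1647 → 2.1647 bits.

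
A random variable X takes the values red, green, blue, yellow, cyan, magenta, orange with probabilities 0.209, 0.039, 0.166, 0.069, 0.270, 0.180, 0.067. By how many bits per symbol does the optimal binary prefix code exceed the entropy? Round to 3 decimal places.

Entropy H = −Σ p log₂ p ≈ 2.5674 bits.
Huffman merges: 39/1000+67/1000→53/500; 69/1000+53/500→7/40; 83/500+7/40→341/1000; 9/50+209/1000→389/1000; 27/100+341/1000→611/1000; 389/1000+611/1000→1. L = 1311/500 ≈ 2.6220.
L − H = 2.6220 − 2.5674 = 0.055 bits.

0.055 bits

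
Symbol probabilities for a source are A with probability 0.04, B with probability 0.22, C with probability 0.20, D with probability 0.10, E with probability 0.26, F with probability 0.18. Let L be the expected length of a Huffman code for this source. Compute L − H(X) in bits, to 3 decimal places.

0.046 bits

Entropy H = −Σ p log₂ p ≈ 2.4135 bits.
Huffman merges: 1/25+1/10→7/50; 7/50+9/50→8/25; 1/5+11/50→21/50; 13/50+8/25→29/50; 21/50+29/50→1. L = 123/50 ≈ 2.4600.
L − H = 2.4600 − 2.4135 = 0.046 bits.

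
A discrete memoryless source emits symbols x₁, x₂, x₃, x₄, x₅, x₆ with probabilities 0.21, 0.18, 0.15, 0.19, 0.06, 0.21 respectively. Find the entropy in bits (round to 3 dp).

H = −Σ pᵢ log₂ pᵢ.
−0.21·log₂(0.21) = 0.4728
−0.18·log₂(0.18) = 0.4453
−0.15·log₂(0.15) = 0.4105
−0.19·log₂(0.19) = 0.4552
−0.06·log₂(0.06) = 0.2435
−0.21·log₂(0.21) = 0.4728
Sum ≈ 2.5003 → 2.500 bits.

2.500 bits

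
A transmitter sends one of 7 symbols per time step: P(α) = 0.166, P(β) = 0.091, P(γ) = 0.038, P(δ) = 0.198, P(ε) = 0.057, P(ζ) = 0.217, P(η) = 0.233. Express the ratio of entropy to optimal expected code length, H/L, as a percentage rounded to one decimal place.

98.4%

Entropy H = −Σ p log₂ p ≈ 2.5902 bits.
Huffman merges: 19/500+57/1000→19/200; 91/1000+19/200→93/500; 83/500+93/500→44/125; 99/500+217/1000→83/200; 233/1000+44/125→117/200; 83/200+117/200→1. L = 2633/1000 ≈ 2.6330.
Efficiency = H/L = 2.5902/2.6330 = 98.4%.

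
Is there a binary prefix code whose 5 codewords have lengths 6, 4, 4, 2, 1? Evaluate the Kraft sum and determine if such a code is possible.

With common denominator 2^6 = 64: Σ 2^(−ℓᵢ) = 1/64 + 4/64 + 4/64 + 16/64 + 32/64 = 57/64 = 0.890625.
Kraft's inequality requires Σ ≤ 1; here Σ = 0.890625 ≤ 1, so such a prefix code exists.

0.890625; yes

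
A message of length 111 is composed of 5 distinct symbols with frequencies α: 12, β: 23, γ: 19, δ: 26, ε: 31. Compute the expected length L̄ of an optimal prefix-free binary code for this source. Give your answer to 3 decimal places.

2.279 bits/symbol

Probabilities are the counts divided by 111.
Repeatedly combine the two least-probable nodes; the expected code length is the sum of the merged weights.
merge 4/37 + 19/111 → 31/111
merge 23/111 + 26/111 → 49/111
merge 31/111 + 31/111 → 62/111
merge 49/111 + 62/111 → 1
L = 31/111 + 49/111 + 62/111 + 1 = 253/111 ≈ 2.279 bits/symbol.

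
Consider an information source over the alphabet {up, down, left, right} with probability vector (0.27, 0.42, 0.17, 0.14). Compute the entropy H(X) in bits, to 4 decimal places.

H = −Σ pᵢ log₂ pᵢ.
−0.27·log₂(0.27) = 0.5100
−0.42·log₂(0.42) = 0.5256
−0.17·log₂(0.17) = 0.4346
−0.14·log₂(0.14) = 0.3971
Sum ≈ 1.8674 → 1.8674 bits.

1.8674 bits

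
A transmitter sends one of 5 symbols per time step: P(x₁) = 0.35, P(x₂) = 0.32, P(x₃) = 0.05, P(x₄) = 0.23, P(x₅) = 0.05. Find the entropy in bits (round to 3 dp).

1.976 bits

H = −Σ pᵢ log₂ pᵢ.
−0.35·log₂(0.35) = 0.5301
−0.32·log₂(0.32) = 0.5260
−0.05·log₂(0.05) = 0.2161
−0.23·log₂(0.23) = 0.4877
−0.05·log₂(0.05) = 0.2161
Sum ≈ 1.9760 → 1.976 bits.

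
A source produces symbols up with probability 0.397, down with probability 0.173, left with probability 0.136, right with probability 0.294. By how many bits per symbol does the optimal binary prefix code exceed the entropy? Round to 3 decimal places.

Entropy H = −Σ p log₂ p ≈ 1.8777 bits.
Huffman merges: 17/125+173/1000→309/1000; 147/500+309/1000→603/1000; 397/1000+603/1000→1. L = 239/125 ≈ 1.9120.
L − H = 1.9120 − 1.8777 = 0.034 bits.

0.034 bits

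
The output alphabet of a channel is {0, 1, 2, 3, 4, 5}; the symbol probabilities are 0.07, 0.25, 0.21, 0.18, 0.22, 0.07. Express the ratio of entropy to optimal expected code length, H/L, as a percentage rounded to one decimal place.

99.0%

Entropy H = −Σ p log₂ p ≈ 2.4358 bits.
Huffman merges: 7/100+7/100→7/50; 7/50+9/50→8/25; 21/100+11/50→43/100; 1/4+8/25→57/100; 43/100+57/100→1. L = 123/50 ≈ 2.4600.
Efficiency = H/L = 2.4358/2.4600 = 99.0%.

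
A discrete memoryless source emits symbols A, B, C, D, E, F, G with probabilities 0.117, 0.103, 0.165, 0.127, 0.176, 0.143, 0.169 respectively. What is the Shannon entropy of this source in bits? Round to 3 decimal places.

H = −Σ pᵢ log₂ pᵢ.
−0.117·log₂(0.117) = 0.3622
−0.103·log₂(0.103) = 0.3378
−0.165·log₂(0.165) = 0.4289
−0.127·log₂(0.127) = 0.3781
−0.176·log₂(0.176) = 0.4411
−0.143·log₂(0.143) = 0.4012
−0.169·log₂(0.169) = 0.4335
Sum ≈ 2.7828 → 2.783 bits.

2.783 bits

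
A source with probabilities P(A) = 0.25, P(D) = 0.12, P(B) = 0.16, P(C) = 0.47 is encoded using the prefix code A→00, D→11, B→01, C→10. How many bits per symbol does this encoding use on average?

2 bits/symbol

L̄ = Σ pᵢ·ℓᵢ = 0.25·2 + 0.12·2 + 0.16·2 + 0.47·2 = 2 bits/symbol.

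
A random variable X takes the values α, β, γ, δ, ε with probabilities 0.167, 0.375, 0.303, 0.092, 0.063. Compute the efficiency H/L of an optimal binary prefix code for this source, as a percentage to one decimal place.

97.6%

Entropy H = −Σ p log₂ p ≈ 2.0518 bits.
Huffman merges: 63/1000+23/250→31/200; 31/200+167/1000→161/500; 303/1000+161/500→5/8; 3/8+5/8→1. L = 1051/500 ≈ 2.1020.
Efficiency = H/L = 2.0518/2.1020 = 97.6%.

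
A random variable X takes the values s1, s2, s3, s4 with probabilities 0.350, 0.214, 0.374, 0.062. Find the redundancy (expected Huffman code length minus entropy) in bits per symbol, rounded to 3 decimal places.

0.117 bits

Entropy H = −Σ p log₂ p ≈ 1.7855 bits.
Huffman merges: 31/500+107/500→69/250; 69/250+7/20→313/500; 187/500+313/500→1. L = 951/500 ≈ 1.9020.
L − H = 1.9020 − 1.7855 = 0.117 bits.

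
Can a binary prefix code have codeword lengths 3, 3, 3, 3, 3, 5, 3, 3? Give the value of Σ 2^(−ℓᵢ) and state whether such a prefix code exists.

0.90625; yes

With common denominator 2^5 = 32: Σ 2^(−ℓᵢ) = 4/32 + 4/32 + 4/32 + 4/32 + 4/32 + 1/32 + 4/32 + 4/32 = 29/32 = 0.90625.
Kraft's inequality requires Σ ≤ 1; here Σ = 0.90625 ≤ 1, so such a prefix code exists.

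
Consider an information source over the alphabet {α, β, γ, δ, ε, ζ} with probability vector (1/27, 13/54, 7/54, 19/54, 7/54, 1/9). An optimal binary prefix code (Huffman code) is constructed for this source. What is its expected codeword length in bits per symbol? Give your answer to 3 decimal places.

Repeatedly combine the two least-probable nodes; the expected code length is the sum of the merged weights.
merge 1/27 + 1/9 → 4/27
merge 7/54 + 7/54 → 7/27
merge 4/27 + 13/54 → 7/18
merge 7/27 + 19/54 → 11/18
merge 7/18 + 11/18 → 1
L = 4/27 + 7/27 + 7/18 + 11/18 + 1 = 65/27 ≈ 2.407 bits/symbol.

2.407 bits/symbol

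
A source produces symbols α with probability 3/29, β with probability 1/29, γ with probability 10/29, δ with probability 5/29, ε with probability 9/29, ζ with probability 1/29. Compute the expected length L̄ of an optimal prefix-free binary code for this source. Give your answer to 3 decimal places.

2.241 bits/symbol

Repeatedly combine the two least-probable nodes; the expected code length is the sum of the merged weights.
merge 1/29 + 1/29 → 2/29
merge 2/29 + 3/29 → 5/29
merge 5/29 + 5/29 → 10/29
merge 9/29 + 10/29 → 19/29
merge 10/29 + 19/29 → 1
L = 2/29 + 5/29 + 10/29 + 19/29 + 1 = 65/29 ≈ 2.241 bits/symbol.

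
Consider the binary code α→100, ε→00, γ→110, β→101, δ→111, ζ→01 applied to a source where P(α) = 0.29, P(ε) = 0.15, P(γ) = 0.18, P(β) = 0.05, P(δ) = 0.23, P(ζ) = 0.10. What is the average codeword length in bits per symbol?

2.75 bits/symbol

L̄ = Σ pᵢ·ℓᵢ = 0.29·3 + 0.15·2 + 0.18·3 + 0.05·3 + 0.23·3 + 0.10·2 = 2.75 bits/symbol.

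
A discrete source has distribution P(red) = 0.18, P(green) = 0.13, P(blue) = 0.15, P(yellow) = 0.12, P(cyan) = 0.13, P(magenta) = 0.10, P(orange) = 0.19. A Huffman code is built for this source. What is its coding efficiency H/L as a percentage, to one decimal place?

Entropy H = −Σ p log₂ p ≈ 2.7756 bits.
Huffman merges: 1/10+3/25→11/50; 13/100+13/100→13/50; 3/20+9/50→33/100; 19/100+11/50→41/100; 13/50+33/100→59/100; 41/100+59/100→1. L = 281/100 ≈ 2.8100.
Efficiency = H/L = 2.7756/2.8100 = 98.8%.

98.8%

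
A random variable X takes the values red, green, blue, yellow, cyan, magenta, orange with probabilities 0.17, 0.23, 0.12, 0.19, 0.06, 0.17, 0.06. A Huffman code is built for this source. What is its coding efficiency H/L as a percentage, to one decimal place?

Entropy H = −Σ p log₂ p ≈ 2.6662 bits.
Huffman merges: 3/50+3/50→3/25; 3/25+3/25→6/25; 17/100+17/100→17/50; 19/100+23/100→21/50; 6/25+17/50→29/50; 21/50+29/50→1. L = 27/10 ≈ 2.7000.
Efficiency = H/L = 2.6662/2.7000 = 98.7%.

98.7%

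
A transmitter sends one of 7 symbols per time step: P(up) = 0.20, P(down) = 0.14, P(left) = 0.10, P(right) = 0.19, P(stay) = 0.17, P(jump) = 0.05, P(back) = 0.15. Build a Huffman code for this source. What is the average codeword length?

2.76 bits/symbol

Repeatedly combine the two least-probable nodes; the expected code length is the sum of the merged weights.
merge 1/20 + 1/10 → 3/20
merge 7/50 + 3/20 → 29/100
merge 3/20 + 17/100 → 8/25
merge 19/100 + 1/5 → 39/100
merge 29/100 + 8/25 → 61/100
merge 39/100 + 61/100 → 1
L = 3/20 + 29/100 + 8/25 + 39/100 + 61/100 + 1 = 69/25 = 2.76 bits/symbol.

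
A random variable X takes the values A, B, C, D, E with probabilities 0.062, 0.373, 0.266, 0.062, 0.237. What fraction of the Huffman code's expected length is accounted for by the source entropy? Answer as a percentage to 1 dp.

96.0%

Entropy H = −Σ p log₂ p ≈ 2.0286 bits.
Huffman merges: 31/500+31/500→31/250; 31/250+237/1000→361/1000; 133/500+361/1000→627/1000; 373/1000+627/1000→1. L = 264/125 ≈ 2.1120.
Efficiency = H/L = 2.0286/2.1120 = 96.0%.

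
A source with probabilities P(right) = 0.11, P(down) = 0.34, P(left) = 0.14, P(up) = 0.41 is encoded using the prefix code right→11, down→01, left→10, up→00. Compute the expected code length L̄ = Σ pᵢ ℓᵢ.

L̄ = Σ pᵢ·ℓᵢ = 0.11·2 + 0.34·2 + 0.14·2 + 0.41·2 = 2 bits/symbol.

2 bits/symbol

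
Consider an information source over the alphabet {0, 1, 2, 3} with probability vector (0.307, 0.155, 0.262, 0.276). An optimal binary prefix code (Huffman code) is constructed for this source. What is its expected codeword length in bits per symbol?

Repeatedly combine the two least-probable nodes; the expected code length is the sum of the merged weights.
merge 31/200 + 131/500 → 417/1000
merge 69/250 + 307/1000 → 583/1000
merge 417/1000 + 583/1000 → 1
L = 417/1000 + 583/1000 + 1 = 2 bits/symbol.

2 bits/symbol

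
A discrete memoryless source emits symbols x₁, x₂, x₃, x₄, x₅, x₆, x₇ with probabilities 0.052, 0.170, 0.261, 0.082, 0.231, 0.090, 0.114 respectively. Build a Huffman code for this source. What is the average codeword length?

2.642 bits/symbol

Repeatedly combine the two least-probable nodes; the expected code length is the sum of the merged weights.
merge 13/250 + 41/500 → 67/500
merge 9/100 + 57/500 → 51/250
merge 67/500 + 17/100 → 38/125
merge 51/250 + 231/1000 → 87/200
merge 261/1000 + 38/125 → 113/200
merge 87/200 + 113/200 → 1
L = 67/500 + 51/250 + 38/125 + 87/200 + 113/200 + 1 = 1321/500 = 2.642 bits/symbol.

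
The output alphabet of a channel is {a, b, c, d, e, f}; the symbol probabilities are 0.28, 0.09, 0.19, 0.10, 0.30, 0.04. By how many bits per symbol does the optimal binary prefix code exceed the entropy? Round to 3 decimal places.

0.039 bits

Entropy H = −Σ p log₂ p ≈ 2.3211 bits.
Huffman merges: 1/25+9/100→13/100; 1/10+13/100→23/100; 19/100+23/100→21/50; 7/25+3/10→29/50; 21/50+29/50→1. L = 59/25 ≈ 2.3600.
L − H = 2.3600 − 2.3211 = 0.039 bits.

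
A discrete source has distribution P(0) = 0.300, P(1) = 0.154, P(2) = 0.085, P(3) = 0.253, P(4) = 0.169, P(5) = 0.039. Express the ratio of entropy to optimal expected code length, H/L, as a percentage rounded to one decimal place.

Entropy H = −Σ p log₂ p ≈ 2.3567 bits.
Huffman merges: 39/1000+17/200→31/250; 31/250+77/500→139/500; 169/1000+253/1000→211/500; 139/500+3/10→289/500; 211/500+289/500→1. L = 1201/500 ≈ 2.4020.
Efficiency = H/L = 2.3567/2.4020 = 98.1%.

98.1%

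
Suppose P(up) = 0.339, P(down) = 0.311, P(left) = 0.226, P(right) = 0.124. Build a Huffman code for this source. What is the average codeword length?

Repeatedly combine the two least-probable nodes; the expected code length is the sum of the merged weights.
merge 31/250 + 113/500 → 7/20
merge 311/1000 + 339/1000 → 13/20
merge 7/20 + 13/20 → 1
L = 7/20 + 13/20 + 1 = 2 bits/symbol.

2 bits/symbol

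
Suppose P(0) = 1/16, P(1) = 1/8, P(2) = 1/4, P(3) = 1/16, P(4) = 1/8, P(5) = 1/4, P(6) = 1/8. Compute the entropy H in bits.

2.625 bits

Each probability is a power of 1/2, so log₂(1/p) is an integer.
H = Σ p·log₂(1/p) = 1/16·4 + 1/8·3 + 1/4·2 + 1/16·4 + 1/8·3 + 1/4·2 + 1/8·3 = 2.625 bits.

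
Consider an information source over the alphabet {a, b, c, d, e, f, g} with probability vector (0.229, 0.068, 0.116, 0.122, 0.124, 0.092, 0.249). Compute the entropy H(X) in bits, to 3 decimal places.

H = −Σ pᵢ log₂ pᵢ.
−0.229·log₂(0.229) = 0.4870
−0.068·log₂(0.068) = 0.2637
−0.116·log₂(0.116) = 0.3605
−0.122·log₂(0.122) = 0.3703
−0.124·log₂(0.124) = 0.3734
−0.092·log₂(0.092) = 0.3167
−0.249·log₂(0.249) = 0.4994
Sum ≈ 2.6711 → 2.671 bits.

2.671 bits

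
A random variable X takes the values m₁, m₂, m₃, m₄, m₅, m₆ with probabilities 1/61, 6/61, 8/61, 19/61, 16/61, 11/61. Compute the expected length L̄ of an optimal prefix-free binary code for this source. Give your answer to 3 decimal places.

Repeatedly combine the two least-probable nodes; the expected code length is the sum of the merged weights.
merge 1/61 + 6/61 → 7/61
merge 7/61 + 8/61 → 15/61
merge 11/61 + 15/61 → 26/61
merge 16/61 + 19/61 → 35/61
merge 26/61 + 35/61 → 1
L = 7/61 + 15/61 + 26/61 + 35/61 + 1 = 144/61 ≈ 2.361 bits/symbol.

2.361 bits/symbol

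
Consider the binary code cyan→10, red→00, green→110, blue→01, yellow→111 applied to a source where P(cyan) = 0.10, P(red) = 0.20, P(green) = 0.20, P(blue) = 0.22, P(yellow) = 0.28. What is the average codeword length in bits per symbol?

2.48 bits/symbol

L̄ = Σ pᵢ·ℓᵢ = 0.10·2 + 0.20·2 + 0.20·3 + 0.22·2 + 0.28·3 = 2.48 bits/symbol.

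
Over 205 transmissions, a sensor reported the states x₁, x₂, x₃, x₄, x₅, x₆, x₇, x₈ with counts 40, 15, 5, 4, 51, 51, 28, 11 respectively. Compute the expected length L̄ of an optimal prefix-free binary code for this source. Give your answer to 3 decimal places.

Probabilities are the counts divided by 205.
Repeatedly combine the two least-probable nodes; the expected code length is the sum of the merged weights.
merge 4/205 + 1/41 → 9/205
merge 9/205 + 11/205 → 4/41
merge 3/41 + 4/41 → 7/41
merge 28/205 + 7/41 → 63/205
merge 8/41 + 51/205 → 91/205
merge 51/205 + 63/205 → 114/205
merge 91/205 + 114/205 → 1
L = 9/205 + 4/41 + 7/41 + 63/205 + 91/205 + 114/205 + 1 = 537/205 ≈ 2.620 bits/symbol.

2.620 bits/symbol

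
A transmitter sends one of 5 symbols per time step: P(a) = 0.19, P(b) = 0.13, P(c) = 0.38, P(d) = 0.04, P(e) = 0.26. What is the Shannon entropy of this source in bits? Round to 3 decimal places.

H = −Σ pᵢ log₂ pᵢ.
−0.19·log₂(0.19) = 0.4552
−0.13·log₂(0.13) = 0.3826
−0.38·log₂(0.38) = 0.5305
−0.04·log₂(0.04) = 0.1858
−0.26·log₂(0.26) = 0.5053
Sum ≈ 2.0594 → 2.059 bits.

2.059 bits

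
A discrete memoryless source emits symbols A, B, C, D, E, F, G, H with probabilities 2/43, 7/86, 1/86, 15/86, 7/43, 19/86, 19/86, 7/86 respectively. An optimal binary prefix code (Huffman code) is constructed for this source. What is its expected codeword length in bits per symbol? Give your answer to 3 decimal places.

2.756 bits/symbol

Repeatedly combine the two least-probable nodes; the expected code length is the sum of the merged weights.
merge 1/86 + 2/43 → 5/86
merge 5/86 + 7/86 → 6/43
merge 7/86 + 6/43 → 19/86
merge 7/43 + 15/86 → 29/86
merge 19/86 + 19/86 → 19/43
merge 19/86 + 29/86 → 24/43
merge 19/43 + 24/43 → 1
L = 5/86 + 6/43 + 19/86 + 29/86 + 19/43 + 24/43 + 1 = 237/86 ≈ 2.756 bits/symbol.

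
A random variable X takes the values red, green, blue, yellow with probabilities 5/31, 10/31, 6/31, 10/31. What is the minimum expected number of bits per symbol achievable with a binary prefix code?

2 bits/symbol

Repeatedly combine the two least-probable nodes; the expected code length is the sum of the merged weights.
merge 5/31 + 6/31 → 11/31
merge 10/31 + 10/31 → 20/31
merge 11/31 + 20/31 → 1
L = 11/31 + 20/31 + 1 = 2 bits/symbol.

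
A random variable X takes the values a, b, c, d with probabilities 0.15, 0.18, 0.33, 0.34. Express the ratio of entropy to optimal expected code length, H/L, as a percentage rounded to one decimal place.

96.1%

Entropy H = −Σ p log₂ p ≈ 1.9128 bits.
Huffman merges: 3/20+9/50→33/100; 33/100+33/100→33/50; 17/50+33/50→1. L = 199/100 ≈ 1.9900.
Efficiency = H/L = 1.9128/1.9900 = 96.1%.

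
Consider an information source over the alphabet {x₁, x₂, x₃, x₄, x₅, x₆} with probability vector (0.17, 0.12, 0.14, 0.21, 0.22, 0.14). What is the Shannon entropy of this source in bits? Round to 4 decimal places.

H = −Σ pᵢ log₂ pᵢ.
−0.17·log₂(0.17) = 0.4346
−0.12·log₂(0.12) = 0.3671
−0.14·log₂(0.14) = 0.3971
−0.21·log₂(0.21) = 0.4728
−0.22·log₂(0.22) = 0.4806
−0.14·log₂(0.14) = 0.3971
Sum ≈ 2.5493 → 2.5493 bits.

2.5493 bits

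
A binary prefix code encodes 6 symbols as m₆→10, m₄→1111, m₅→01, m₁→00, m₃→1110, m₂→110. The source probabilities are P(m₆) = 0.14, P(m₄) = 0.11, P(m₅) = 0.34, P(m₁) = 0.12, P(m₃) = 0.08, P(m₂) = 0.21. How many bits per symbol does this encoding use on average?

L̄ = Σ pᵢ·ℓᵢ = 0.14·2 + 0.11·4 + 0.34·2 + 0.12·2 + 0.08·4 + 0.21·3 = 2.59 bits/symbol.

2.59 bits/symbol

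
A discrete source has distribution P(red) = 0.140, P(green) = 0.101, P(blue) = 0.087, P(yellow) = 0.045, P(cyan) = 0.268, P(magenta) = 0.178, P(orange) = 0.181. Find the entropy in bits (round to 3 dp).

H = −Σ pᵢ log₂ pᵢ.
−0.140·log₂(0.140) = 0.3971
−0.101·log₂(0.101) = 0.3341
−0.087·log₂(0.087) = 0.3065
−0.045·log₂(0.045) = 0.2013
−0.268·log₂(0.268) = 0.5091
−0.178·log₂(0.178) = 0.4432
−0.181·log₂(0.181) = 0.4463
Sum ≈ 2.6377 → 2.638 bits.

2.638 bits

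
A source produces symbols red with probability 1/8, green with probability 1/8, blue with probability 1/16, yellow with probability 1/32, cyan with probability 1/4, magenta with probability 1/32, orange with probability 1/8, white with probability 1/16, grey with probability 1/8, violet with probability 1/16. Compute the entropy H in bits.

Each probability is a power of 1/2, so log₂(1/p) is an integer.
H = Σ p·log₂(1/p) = 1/8·3 + 1/8·3 + 1/16·4 + 1/32·5 + 1/4·2 + 1/32·5 + 1/8·3 + 1/16·4 + 1/8·3 + 1/16·4 = 3.0625 bits.

3.0625 bits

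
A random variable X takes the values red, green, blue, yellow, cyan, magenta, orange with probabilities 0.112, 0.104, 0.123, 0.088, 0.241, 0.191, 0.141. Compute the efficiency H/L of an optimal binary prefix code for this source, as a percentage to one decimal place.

Entropy H = −Σ p log₂ p ≈ 2.7232 bits.
Huffman merges: 11/125+13/125→24/125; 14/125+123/1000→47/200; 141/1000+191/1000→83/250; 24/125+47/200→427/1000; 241/1000+83/250→573/1000; 427/1000+573/1000→1. L = 2759/1000 ≈ 2.7590.
Efficiency = H/L = 2.7232/2.7590 = 98.7%.

98.7%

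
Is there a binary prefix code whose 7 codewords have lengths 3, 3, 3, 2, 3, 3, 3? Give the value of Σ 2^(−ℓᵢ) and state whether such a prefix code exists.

With common denominator 2^3 = 8: Σ 2^(−ℓᵢ) = 1/8 + 1/8 + 1/8 + 2/8 + 1/8 + 1/8 + 1/8 = 8/8 = 1.
Kraft's inequality requires Σ ≤ 1; here Σ = 1 ≤ 1, so such a prefix code exists.

1; yes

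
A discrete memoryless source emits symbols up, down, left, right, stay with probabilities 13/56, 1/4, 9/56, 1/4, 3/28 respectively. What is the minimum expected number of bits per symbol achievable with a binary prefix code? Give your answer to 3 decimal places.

Repeatedly combine the two least-probable nodes; the expected code length is the sum of the merged weights.
merge 3/28 + 9/56 → 15/56
merge 13/56 + 1/4 → 27/56
merge 1/4 + 15/56 → 29/56
merge 27/56 + 29/56 → 1
L = 15/56 + 27/56 + 29/56 + 1 = 127/56 ≈ 2.268 bits/symbol.

2.268 bits/symbol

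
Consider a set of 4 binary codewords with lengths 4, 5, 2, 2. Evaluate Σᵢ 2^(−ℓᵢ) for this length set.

0.59375

With common denominator 2^5 = 32: Σ 2^(−ℓᵢ) = 2/32 + 1/32 + 8/32 + 8/32 = 19/32 = 0.59375.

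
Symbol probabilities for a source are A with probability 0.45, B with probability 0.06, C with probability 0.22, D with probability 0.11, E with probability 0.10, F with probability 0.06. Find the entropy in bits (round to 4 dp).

H = −Σ pᵢ log₂ pᵢ.
−0.45·log₂(0.45) = 0.5184
−0.06·log₂(0.06) = 0.2435
−0.22·log₂(0.22) = 0.4806
−0.11·log₂(0.11) = 0.3503
−0.10·log₂(0.10) = 0.3322
−0.06·log₂(0.06) = 0.2435
Sum ≈ 2.1685 → 2.1685 bits.

2.1685 bits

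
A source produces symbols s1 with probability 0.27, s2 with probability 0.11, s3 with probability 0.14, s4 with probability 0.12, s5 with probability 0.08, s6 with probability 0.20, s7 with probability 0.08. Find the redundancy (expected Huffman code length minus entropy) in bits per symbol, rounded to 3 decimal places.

Entropy H = −Σ p log₂ p ≈ 2.6719 bits.
Huffman merges: 2/25+2/25→4/25; 11/100+3/25→23/100; 7/50+4/25→3/10; 1/5+23/100→43/100; 27/100+3/10→57/100; 43/100+57/100→1. L = 269/100 ≈ 2.6900.
L − H = 2.6900 − 2.6719 = 0.018 bits.

0.018 bits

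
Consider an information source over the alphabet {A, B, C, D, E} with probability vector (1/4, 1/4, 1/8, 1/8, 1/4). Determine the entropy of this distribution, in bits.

2.25 bits

Each probability is a power of 1/2, so log₂(1/p) is an integer.
H = Σ p·log₂(1/p) = 1/4·2 + 1/4·2 + 1/8·3 + 1/8·3 + 1/4·2 = 2.25 bits.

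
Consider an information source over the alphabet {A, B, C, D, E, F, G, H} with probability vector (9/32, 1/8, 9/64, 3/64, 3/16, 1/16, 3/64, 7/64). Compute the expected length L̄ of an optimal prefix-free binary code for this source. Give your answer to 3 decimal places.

2.781 bits/symbol

Repeatedly combine the two least-probable nodes; the expected code length is the sum of the merged weights.
merge 3/64 + 3/64 → 3/32
merge 1/16 + 3/32 → 5/32
merge 7/64 + 1/8 → 15/64
merge 9/64 + 5/32 → 19/64
merge 3/16 + 15/64 → 27/64
merge 9/32 + 19/64 → 37/64
merge 27/64 + 37/64 → 1
L = 3/32 + 5/32 + 15/64 + 19/64 + 27/64 + 37/64 + 1 = 89/32 ≈ 2.781 bits/symbol.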